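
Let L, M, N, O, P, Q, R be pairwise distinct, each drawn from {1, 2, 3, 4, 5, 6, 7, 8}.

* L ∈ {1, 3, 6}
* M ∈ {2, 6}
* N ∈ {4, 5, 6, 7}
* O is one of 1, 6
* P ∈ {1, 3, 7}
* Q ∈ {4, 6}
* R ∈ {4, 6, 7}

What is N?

5

Among the 7 variables, 2 fits only M (and all 7 values in {1, 2, 3, 4, 5, 6, 7} must be used), so M = 2.
The 6 still-open variables together cover exactly {1, 3, 4, 5, 6, 7} — 6 values for 6 variables — and 5 appears only in N's list, so N = 5.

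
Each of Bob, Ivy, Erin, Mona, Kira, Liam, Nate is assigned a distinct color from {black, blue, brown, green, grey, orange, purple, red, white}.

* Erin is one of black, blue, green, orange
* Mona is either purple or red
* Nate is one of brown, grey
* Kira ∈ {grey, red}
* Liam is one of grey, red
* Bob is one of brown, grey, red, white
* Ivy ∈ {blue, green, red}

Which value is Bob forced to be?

white

The 2 variables Kira and Liam are confined to {grey, red}, which locks those values in; drop them from Bob, Ivy, Mona, Nate.
Mona's domain is down to {purple}, so Mona = purple.
Nate must be brown (only option left). Remove brown from Bob.
So Bob = white.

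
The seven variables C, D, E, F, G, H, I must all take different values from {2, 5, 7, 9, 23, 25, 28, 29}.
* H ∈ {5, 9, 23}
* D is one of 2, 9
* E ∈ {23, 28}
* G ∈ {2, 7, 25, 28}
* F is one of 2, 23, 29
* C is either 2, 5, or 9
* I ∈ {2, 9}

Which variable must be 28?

E

The 2 variables D and I are confined to {2, 9}, which locks those values in; drop them from C, F, G, H.
C's domain is down to {5}, so C = 5. Remove 5 from H.
That leaves H = 23. Eliminate 23 elsewhere: E, F.
So 28 goes to E.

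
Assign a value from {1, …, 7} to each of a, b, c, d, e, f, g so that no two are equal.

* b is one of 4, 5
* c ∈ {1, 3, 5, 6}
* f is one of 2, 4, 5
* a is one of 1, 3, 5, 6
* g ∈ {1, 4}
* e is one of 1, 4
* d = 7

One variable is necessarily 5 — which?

b

d's domain is down to {7}, so d = 7.
The 6 still-open variables together cover exactly {1, 2, 3, 4, 5, 6} — 6 values for 6 variables — and 2 appears only in f's list, so f = 2.
e and g share exactly the 2 values {1, 4}; by pigeonhole those values go to them, so strike 1, 4 from a, b, c.
So 5 goes to b.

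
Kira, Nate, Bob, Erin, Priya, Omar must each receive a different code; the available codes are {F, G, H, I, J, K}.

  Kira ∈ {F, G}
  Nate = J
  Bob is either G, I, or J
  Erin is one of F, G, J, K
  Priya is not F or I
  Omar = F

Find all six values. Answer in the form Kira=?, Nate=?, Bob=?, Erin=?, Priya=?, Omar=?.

Nate has just one choice, so Nate = J. Remove J from Bob, Erin, Priya.
Omar must be F (only option left). So Kira, Erin can't be F.
That leaves Kira = G. Eliminate G elsewhere: Bob, Erin, Priya.
Bob's domain is down to {I}, so Bob = I.
Erin must be K (only option left). Strike K from Priya.
Priya's domain is down to {H}, so Priya = H.

Kira=G, Nate=J, Bob=I, Erin=K, Priya=H, Omar=F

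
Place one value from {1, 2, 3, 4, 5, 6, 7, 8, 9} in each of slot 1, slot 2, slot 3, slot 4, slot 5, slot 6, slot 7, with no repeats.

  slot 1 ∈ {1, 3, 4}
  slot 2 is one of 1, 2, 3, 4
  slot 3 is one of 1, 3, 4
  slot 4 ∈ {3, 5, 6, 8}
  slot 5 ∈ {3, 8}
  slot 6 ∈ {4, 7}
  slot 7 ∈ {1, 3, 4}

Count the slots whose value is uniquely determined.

3

slot 1, slot 3, slot 7 share exactly the 3 values {1, 3, 4}; by pigeonhole those values go to them, so strike 1, 3, 4 from slot 2, slot 4, slot 5, slot 6.
slot 2 has just one choice, so slot 2 = 2.
slot 5 must be 8 (only option left). Strike 8 from slot 4.
slot 6 must be 7 (only option left).
Determined: slot 2=2, slot 5=8, slot 6=7. The other slots each still have more than one consistent value. That makes 3.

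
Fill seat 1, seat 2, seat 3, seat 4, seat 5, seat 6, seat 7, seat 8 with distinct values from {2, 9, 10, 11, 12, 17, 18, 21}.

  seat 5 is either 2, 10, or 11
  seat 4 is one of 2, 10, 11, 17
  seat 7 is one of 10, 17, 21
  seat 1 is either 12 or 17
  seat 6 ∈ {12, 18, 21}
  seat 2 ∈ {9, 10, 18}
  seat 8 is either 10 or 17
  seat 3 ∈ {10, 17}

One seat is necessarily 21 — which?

seat 7

The 8 variables together cover exactly {2, 9, 10, 11, 12, 17, 18, 21} — 8 values for 8 variables — and 9 appears only in seat 2's list, so seat 2 = 9.
Among the 7 still-open variables, 18 fits only seat 6 (and all 7 values in {2, 10, 11, 12, 17, 18, 21} must be used), so seat 6 = 18.
The 6 still-open variables together cover exactly {2, 10, 11, 12, 17, 21} — 6 values for 6 variables — and 12 appears only in seat 1's list, so seat 1 = 12.
Among the 5 still-open variables, 21 fits only seat 7 (and all 5 values in {2, 10, 11, 17, 21} must be used), so seat 7 = 21.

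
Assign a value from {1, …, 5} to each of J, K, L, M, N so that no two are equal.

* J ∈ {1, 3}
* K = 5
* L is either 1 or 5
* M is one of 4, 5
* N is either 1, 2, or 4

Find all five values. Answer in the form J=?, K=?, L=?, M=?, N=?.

K has just one choice, so K = 5. Eliminate 5 elsewhere: L, M.
L must be 1 (only option left). Remove 1 from J, N.
M has just one choice, so M = 4. Remove 4 from N.
N has just one choice, so N = 2.
That leaves J = 3.

J=3, K=5, L=1, M=4, N=2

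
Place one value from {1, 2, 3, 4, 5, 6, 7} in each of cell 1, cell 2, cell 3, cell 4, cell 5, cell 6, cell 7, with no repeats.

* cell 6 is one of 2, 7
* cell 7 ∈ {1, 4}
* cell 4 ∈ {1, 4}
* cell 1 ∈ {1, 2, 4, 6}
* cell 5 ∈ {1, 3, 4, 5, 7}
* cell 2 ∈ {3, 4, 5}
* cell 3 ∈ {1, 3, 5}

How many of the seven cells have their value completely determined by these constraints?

The 7 variables together cover exactly {1, 2, 3, 4, 5, 6, 7} — 7 values for 7 variables — and 6 appears only in cell 1's list, so cell 1 = 6.
Among the 6 still-open variables, 2 fits only cell 6 (and all 6 values in {1, 2, 3, 4, 5, 7} must be used), so cell 6 = 2.
Among the 5 still-open variables, 7 fits only cell 5 (and all 5 values in {1, 3, 4, 5, 7} must be used), so cell 5 = 7.
cell 4 and cell 7 share exactly the 2 values {1, 4}; by pigeonhole those values go to them, so strike 1, 4 from cell 2, cell 3.
Determined: cell 1=6, cell 5=7, cell 6=2. The other cells each still have more than one consistent value. That makes 3.

3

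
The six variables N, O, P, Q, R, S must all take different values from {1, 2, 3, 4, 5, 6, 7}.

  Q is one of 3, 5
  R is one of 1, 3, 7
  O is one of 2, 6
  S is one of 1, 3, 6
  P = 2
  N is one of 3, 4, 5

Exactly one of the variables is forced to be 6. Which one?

O

P's domain is down to {2}, so P = 2. So O can't be 2.
So 6 goes to O.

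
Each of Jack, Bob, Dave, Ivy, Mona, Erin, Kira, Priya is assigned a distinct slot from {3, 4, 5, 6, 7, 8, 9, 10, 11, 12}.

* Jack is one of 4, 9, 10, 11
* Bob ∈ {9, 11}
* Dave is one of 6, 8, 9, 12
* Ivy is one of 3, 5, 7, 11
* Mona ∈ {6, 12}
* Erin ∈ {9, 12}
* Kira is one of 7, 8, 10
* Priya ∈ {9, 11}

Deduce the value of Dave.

8

Bob and Priya share exactly the 2 values {9, 11}; by pigeonhole those values go to them, so strike 9, 11 from Jack, Dave, Ivy, Erin.
Erin has just one choice, so Erin = 12. Strike 12 from Dave, Mona.
That leaves Mona = 6. Eliminate 6 elsewhere: Dave.
So Dave = 8.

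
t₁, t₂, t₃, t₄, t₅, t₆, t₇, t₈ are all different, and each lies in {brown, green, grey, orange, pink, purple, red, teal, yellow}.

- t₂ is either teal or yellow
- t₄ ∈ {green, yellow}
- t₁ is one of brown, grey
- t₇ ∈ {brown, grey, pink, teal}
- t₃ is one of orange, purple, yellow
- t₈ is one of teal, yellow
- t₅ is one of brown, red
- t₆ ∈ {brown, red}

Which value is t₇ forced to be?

t₂ and t₈ between them cover only {teal, yellow} — a naked pair. Remove those values from t₃, t₄, t₇.
That leaves t₄ = green.
t₅ and t₆ share exactly the 2 values {brown, red}; by pigeonhole those values go to them, so strike brown, red from t₁, t₇.
t₁ must be grey (only option left). Eliminate grey elsewhere: t₇.
So t₇ = pink.

pink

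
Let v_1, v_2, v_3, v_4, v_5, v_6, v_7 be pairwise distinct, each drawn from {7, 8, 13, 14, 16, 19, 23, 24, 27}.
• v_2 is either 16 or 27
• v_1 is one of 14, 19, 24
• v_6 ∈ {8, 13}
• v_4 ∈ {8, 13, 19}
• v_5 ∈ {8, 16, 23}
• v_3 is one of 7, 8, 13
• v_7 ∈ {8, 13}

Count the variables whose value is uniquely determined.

v_6 and v_7 between them cover only {8, 13} — a naked pair. Remove those values from v_3, v_4, v_5.
v_3 has just one choice, so v_3 = 7.
v_4 must be 19 (only option left). So v_1 can't be 19.
Determined: v_3=7, v_4=19. The other variables each still have more than one consistent value. That makes 2.

2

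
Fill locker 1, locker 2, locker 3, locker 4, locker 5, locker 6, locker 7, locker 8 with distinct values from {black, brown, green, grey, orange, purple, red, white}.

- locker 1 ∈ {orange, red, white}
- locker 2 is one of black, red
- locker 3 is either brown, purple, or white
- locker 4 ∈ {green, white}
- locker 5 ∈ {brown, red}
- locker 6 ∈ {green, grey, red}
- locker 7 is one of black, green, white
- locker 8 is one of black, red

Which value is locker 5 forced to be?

brown

The 8 variables together cover exactly {black, brown, green, grey, orange, purple, red, white} — 8 values for 8 variables — and grey appears only in locker 6's list, so locker 6 = grey.
The 7 still-open variables draw from only 7 values {black, brown, green, orange, purple, red, white}, so each is used; only locker 1 can be orange, hence locker 1 = orange.
Among the 6 still-open variables, purple fits only locker 3 (and all 6 values in {black, brown, green, purple, red, white} must be used), so locker 3 = purple.
The 5 still-open variables together cover exactly {black, brown, green, red, white} — 5 values for 5 variables — and brown appears only in locker 5's list, so locker 5 = brown.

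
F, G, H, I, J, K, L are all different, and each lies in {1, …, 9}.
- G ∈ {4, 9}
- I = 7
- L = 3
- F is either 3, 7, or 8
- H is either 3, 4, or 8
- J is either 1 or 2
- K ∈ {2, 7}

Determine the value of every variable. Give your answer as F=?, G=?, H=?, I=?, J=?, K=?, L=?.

F=8, G=9, H=4, I=7, J=1, K=2, L=3

I must be 7 (only option left). Strike 7 from F, K.
That leaves K = 2. So J can't be 2.
L has just one choice, so L = 3. Remove 3 from F, H.
F must be 8 (only option left). Strike 8 from H.
H's domain is down to {4}, so H = 4. Remove 4 from G.
J's domain is down to {1}, so J = 1.
That leaves G = 9.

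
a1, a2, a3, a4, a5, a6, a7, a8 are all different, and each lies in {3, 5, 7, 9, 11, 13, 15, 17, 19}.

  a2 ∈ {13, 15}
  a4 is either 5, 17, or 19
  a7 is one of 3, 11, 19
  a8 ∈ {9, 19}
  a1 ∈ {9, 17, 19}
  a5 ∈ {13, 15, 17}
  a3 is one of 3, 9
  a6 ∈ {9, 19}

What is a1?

The 8 variables together cover exactly {3, 5, 9, 11, 13, 15, 17, 19} — 8 values for 8 variables — and 5 appears only in a4's list, so a4 = 5.
Among the 7 still-open variables, 11 fits only a7 (and all 7 values in {3, 9, 11, 13, 15, 17, 19} must be used), so a7 = 11.
The 6 still-open variables draw from only 6 values {3, 9, 13, 15, 17, 19}, so each is used; only a3 can be 3, hence a3 = 3.
a6 and a8 between them cover only {9, 19} — a naked pair. Remove those values from a1.
So a1 = 17.

17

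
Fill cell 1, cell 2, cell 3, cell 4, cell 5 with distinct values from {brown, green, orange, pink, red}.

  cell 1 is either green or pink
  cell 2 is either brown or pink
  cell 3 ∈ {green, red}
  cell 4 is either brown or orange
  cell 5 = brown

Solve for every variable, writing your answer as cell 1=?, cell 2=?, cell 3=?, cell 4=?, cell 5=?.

cell 1=green, cell 2=pink, cell 3=red, cell 4=orange, cell 5=brown

cell 5 must be brown (only option left). Strike brown from cell 2, cell 4.
That leaves cell 2 = pink. Eliminate pink elsewhere: cell 1.
That leaves cell 4 = orange.
cell 1 must be green (only option left). Remove green from cell 3.
That leaves cell 3 = red.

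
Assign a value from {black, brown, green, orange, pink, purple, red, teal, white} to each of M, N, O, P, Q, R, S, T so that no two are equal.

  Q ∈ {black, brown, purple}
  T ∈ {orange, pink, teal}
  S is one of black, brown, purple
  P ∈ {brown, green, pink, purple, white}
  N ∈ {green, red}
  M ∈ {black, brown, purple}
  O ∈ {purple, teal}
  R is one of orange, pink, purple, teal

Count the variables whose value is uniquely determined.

M, Q, S between them cover only {black, brown, purple} — a naked triple. Remove those values from O, P, R.
O's domain is down to {teal}, so O = teal. So R, T can't be teal.
R and T share exactly the 2 values {orange, pink}; by pigeonhole those values go to them, so strike orange, pink from P.
Determined: O=teal. The other variables each still have more than one consistent value. That makes 1.

1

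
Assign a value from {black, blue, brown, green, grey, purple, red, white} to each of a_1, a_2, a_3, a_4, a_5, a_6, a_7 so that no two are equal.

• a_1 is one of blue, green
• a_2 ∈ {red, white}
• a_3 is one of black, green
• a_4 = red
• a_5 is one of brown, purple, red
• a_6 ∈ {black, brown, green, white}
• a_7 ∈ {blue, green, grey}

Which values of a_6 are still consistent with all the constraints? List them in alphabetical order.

black, brown, green

a_4's domain is down to {red}, so a_4 = red. So a_2, a_5 can't be red.
a_2's domain is down to {white}, so a_2 = white. Remove white from a_6.
No further eliminations apply; a_6 can still be any of black, brown, green.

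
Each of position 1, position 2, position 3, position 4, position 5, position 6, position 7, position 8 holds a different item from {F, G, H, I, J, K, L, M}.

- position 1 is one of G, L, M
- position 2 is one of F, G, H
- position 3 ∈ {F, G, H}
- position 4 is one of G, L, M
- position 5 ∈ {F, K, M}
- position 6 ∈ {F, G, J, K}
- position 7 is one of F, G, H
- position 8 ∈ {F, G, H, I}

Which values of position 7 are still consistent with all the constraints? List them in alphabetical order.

F, G, H

The 8 variables together cover exactly {F, G, H, I, J, K, L, M} — 8 values for 8 variables — and I appears only in position 8's list, so position 8 = I.
Among the 7 still-open variables, J fits only position 6 (and all 7 values in {F, G, H, J, K, L, M} must be used), so position 6 = J.
Among the 6 still-open variables, K fits only position 5 (and all 6 values in {F, G, H, K, L, M} must be used), so position 5 = K.
position 2, position 3, position 7 share exactly the 3 values {F, G, H}; by pigeonhole those values go to them, so strike F, G, H from position 1, position 4.
No further eliminations apply; position 7 can still be any of F, G, H.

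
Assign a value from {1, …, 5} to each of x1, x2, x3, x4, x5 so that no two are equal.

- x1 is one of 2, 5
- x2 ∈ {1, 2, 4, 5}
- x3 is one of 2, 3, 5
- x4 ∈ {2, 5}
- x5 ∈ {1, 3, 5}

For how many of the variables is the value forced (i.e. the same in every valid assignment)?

3

The 5 variables draw from only 5 values {1, 2, 3, 4, 5}, so each is used; only x2 can be 4, hence x2 = 4.
The 4 still-open variables together cover exactly {1, 2, 3, 5} — 4 values for 4 variables — and 1 appears only in x5's list, so x5 = 1.
Among the 3 still-open variables, 3 fits only x3 (and all 3 values in {2, 3, 5} must be used), so x3 = 3.
Determined: x2=4, x3=3, x5=1. The other variables each still have more than one consistent value. That makes 3.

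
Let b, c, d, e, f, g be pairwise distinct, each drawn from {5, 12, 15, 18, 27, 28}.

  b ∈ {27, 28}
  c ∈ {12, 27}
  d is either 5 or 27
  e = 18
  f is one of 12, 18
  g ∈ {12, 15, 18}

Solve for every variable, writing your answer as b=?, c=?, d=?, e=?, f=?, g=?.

e must be 18 (only option left). Remove 18 from f, g.
That leaves f = 12. Remove 12 from c, g.
g must be 15 (only option left).
That leaves c = 27. Remove 27 from b, d.
d's domain is down to {5}, so d = 5.
b's domain is down to {28}, so b = 28.

b=28, c=27, d=5, e=18, f=12, g=15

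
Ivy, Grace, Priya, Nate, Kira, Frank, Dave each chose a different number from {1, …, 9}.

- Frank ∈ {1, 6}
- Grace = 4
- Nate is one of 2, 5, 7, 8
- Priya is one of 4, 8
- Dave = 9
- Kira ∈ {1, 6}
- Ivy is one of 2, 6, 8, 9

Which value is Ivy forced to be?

2

Grace's domain is down to {4}, so Grace = 4. Strike 4 from Priya.
Priya has just one choice, so Priya = 8. Eliminate 8 elsewhere: Ivy, Nate.
Dave's domain is down to {9}, so Dave = 9. Remove 9 from Ivy.
Kira and Frank share exactly the 2 values {1, 6}; by pigeonhole those values go to them, so strike 1, 6 from Ivy.
So Ivy = 2.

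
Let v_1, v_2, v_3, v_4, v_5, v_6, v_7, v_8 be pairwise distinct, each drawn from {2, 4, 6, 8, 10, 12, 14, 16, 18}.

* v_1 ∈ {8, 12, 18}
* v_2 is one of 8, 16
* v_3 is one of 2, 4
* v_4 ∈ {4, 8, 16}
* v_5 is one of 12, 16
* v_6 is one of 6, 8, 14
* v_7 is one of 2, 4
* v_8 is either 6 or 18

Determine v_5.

Among the 8 variables, 14 fits only v_6 (and all 8 values in {2, 4, 6, 8, 12, 14, 16, 18} must be used), so v_6 = 14.
The 7 still-open variables together cover exactly {2, 4, 6, 8, 12, 16, 18} — 7 values for 7 variables — and 6 appears only in v_8's list, so v_8 = 6.
The 6 still-open variables together cover exactly {2, 4, 8, 12, 16, 18} — 6 values for 6 variables — and 18 appears only in v_1's list, so v_1 = 18.
The 5 still-open variables draw from only 5 values {2, 4, 8, 12, 16}, so each is used; only v_5 can be 12, hence v_5 = 12.

12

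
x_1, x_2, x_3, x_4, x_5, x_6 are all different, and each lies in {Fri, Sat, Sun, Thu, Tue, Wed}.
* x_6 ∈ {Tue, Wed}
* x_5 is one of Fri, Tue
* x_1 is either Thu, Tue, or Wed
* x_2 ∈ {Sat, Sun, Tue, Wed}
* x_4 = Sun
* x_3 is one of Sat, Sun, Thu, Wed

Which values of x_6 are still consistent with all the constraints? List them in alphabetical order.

x_4 must be Sun (only option left). So x_2, x_3 can't be Sun.
The 5 still-open variables together cover exactly {Fri, Sat, Thu, Tue, Wed} — 5 values for 5 variables — and Fri appears only in x_5's list, so x_5 = Fri.
No further eliminations apply; x_6 can still be any of Tue, Wed.

Tue, Wed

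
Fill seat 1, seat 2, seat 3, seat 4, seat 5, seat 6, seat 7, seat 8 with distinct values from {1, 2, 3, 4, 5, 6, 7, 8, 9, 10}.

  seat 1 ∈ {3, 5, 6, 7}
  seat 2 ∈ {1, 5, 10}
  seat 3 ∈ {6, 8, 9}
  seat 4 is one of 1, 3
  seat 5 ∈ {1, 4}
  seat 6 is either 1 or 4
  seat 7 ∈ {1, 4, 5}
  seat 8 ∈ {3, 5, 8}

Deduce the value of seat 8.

8

seat 5 and seat 6 between them cover only {1, 4} — a naked pair. Remove those values from seat 2, seat 4, seat 7.
seat 4 must be 3 (only option left). Eliminate 3 elsewhere: seat 1, seat 8.
seat 7's domain is down to {5}, so seat 7 = 5. Eliminate 5 elsewhere: seat 1, seat 2, seat 8.
So seat 8 = 8.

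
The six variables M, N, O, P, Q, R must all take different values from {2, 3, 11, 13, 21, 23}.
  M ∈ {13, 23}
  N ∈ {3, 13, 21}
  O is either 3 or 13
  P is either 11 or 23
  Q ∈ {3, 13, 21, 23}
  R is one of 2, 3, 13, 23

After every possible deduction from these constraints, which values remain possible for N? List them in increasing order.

The 6 variables draw from only 6 values {2, 3, 11, 13, 21, 23}, so each is used; only R can be 2, hence R = 2.
The 5 still-open variables draw from only 5 values {3, 11, 13, 21, 23}, so each is used; only P can be 11, hence P = 11.
No further eliminations apply; N can still be any of 3, 13, 21.

3, 13, 21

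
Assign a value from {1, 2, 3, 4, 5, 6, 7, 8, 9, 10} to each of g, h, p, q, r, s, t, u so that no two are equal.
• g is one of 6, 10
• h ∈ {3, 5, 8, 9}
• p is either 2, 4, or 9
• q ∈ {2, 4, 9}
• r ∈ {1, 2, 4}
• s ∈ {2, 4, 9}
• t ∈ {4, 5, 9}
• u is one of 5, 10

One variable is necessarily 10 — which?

u

p, q, s between them cover only {2, 4, 9} — a naked triple. Remove those values from h, r, t.
r's domain is down to {1}, so r = 1.
t has just one choice, so t = 5. Strike 5 from h, u.
So 10 goes to u.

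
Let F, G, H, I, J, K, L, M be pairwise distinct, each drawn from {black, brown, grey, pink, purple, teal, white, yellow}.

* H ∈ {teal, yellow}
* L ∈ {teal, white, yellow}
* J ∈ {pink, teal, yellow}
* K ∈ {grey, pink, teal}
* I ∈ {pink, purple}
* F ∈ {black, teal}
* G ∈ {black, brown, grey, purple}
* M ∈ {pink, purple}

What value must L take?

white

The 8 variables together cover exactly {black, brown, grey, pink, purple, teal, white, yellow} — 8 values for 8 variables — and brown appears only in G's list, so G = brown.
Among the 7 still-open variables, black fits only F (and all 7 values in {black, grey, pink, purple, teal, white, yellow} must be used), so F = black.
Among the 6 still-open variables, grey fits only K (and all 6 values in {grey, pink, purple, teal, white, yellow} must be used), so K = grey.
Among the 5 still-open variables, white fits only L (and all 5 values in {pink, purple, teal, white, yellow} must be used), so L = white.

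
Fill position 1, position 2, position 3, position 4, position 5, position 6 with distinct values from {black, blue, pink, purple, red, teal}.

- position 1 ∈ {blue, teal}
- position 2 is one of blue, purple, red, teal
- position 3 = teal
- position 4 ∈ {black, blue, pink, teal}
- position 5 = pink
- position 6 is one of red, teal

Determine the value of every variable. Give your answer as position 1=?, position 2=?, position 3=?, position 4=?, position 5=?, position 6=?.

position 3's domain is down to {teal}, so position 3 = teal. So position 1, position 2, position 4, position 6 can't be teal.
That leaves position 5 = pink. So position 4 can't be pink.
That leaves position 6 = red. Strike red from position 2.
position 1's domain is down to {blue}, so position 1 = blue. So position 2, position 4 can't be blue.
position 2 must be purple (only option left).
That leaves position 4 = black.

position 1=blue, position 2=purple, position 3=teal, position 4=black, position 5=pink, position 6=red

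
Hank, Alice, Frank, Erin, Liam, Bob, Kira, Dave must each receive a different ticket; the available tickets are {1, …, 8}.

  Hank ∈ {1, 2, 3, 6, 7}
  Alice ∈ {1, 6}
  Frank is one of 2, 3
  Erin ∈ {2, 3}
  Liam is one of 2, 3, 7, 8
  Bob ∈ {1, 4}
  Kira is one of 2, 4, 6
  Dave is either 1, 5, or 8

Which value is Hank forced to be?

7

The 8 variables together cover exactly {1, 2, 3, 4, 5, 6, 7, 8} — 8 values for 8 variables — and 5 appears only in Dave's list, so Dave = 5.
The 7 still-open variables together cover exactly {1, 2, 3, 4, 6, 7, 8} — 7 values for 7 variables — and 8 appears only in Liam's list, so Liam = 8.
Among the 6 still-open variables, 7 fits only Hank (and all 6 values in {1, 2, 3, 4, 6, 7} must be used), so Hank = 7.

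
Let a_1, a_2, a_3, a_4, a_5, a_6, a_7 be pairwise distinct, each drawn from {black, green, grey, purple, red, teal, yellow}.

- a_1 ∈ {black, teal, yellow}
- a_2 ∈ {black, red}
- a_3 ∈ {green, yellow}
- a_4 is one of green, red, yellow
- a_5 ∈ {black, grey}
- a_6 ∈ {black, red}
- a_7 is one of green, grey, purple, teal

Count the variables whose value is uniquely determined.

The 7 variables draw from only 7 values {black, green, grey, purple, red, teal, yellow}, so each is used; only a_7 can be purple, hence a_7 = purple.
The 6 still-open variables draw from only 6 values {black, green, grey, red, teal, yellow}, so each is used; only a_5 can be grey, hence a_5 = grey.
Among the 5 still-open variables, teal fits only a_1 (and all 5 values in {black, green, red, teal, yellow} must be used), so a_1 = teal.
a_2 and a_6 share exactly the 2 values {black, red}; by pigeonhole those values go to them, so strike black, red from a_4.
Determined: a_1=teal, a_5=grey, a_7=purple. The other variables each still have more than one consistent value. That makes 3.

3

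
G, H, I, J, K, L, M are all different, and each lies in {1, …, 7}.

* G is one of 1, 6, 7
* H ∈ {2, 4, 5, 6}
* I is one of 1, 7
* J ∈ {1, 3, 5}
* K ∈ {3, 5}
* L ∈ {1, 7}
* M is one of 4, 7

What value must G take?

The 7 variables together cover exactly {1, 2, 3, 4, 5, 6, 7} — 7 values for 7 variables — and 2 appears only in H's list, so H = 2.
Among the 6 still-open variables, 4 fits only M (and all 6 values in {1, 3, 4, 5, 6, 7} must be used), so M = 4.
The 5 still-open variables together cover exactly {1, 3, 5, 6, 7} — 5 values for 5 variables — and 6 appears only in G's list, so G = 6.

6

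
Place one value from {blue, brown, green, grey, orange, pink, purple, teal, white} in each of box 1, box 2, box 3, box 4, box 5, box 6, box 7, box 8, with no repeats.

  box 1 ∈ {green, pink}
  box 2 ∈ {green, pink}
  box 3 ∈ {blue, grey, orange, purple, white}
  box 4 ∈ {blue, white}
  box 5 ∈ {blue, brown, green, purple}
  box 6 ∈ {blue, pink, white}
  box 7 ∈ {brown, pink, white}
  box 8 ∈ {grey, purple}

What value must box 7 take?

brown

The 8 variables together cover exactly {blue, brown, green, grey, orange, pink, purple, white} — 8 values for 8 variables — and orange appears only in box 3's list, so box 3 = orange.
Among the 7 still-open variables, grey fits only box 8 (and all 7 values in {blue, brown, green, grey, pink, purple, white} must be used), so box 8 = grey.
The 6 still-open variables draw from only 6 values {blue, brown, green, pink, purple, white}, so each is used; only box 5 can be purple, hence box 5 = purple.
Among the 5 still-open variables, brown fits only box 7 (and all 5 values in {blue, brown, green, pink, white} must be used), so box 7 = brown.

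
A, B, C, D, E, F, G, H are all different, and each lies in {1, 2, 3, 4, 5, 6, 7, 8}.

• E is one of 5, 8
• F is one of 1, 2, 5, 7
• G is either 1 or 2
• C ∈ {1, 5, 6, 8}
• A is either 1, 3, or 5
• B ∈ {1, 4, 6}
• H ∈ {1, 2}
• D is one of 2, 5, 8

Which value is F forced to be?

7

The 8 variables together cover exactly {1, 2, 3, 4, 5, 6, 7, 8} — 8 values for 8 variables — and 3 appears only in A's list, so A = 3.
The 7 still-open variables together cover exactly {1, 2, 4, 5, 6, 7, 8} — 7 values for 7 variables — and 4 appears only in B's list, so B = 4.
The 6 still-open variables together cover exactly {1, 2, 5, 6, 7, 8} — 6 values for 6 variables — and 6 appears only in C's list, so C = 6.
Among the 5 still-open variables, 7 fits only F (and all 5 values in {1, 2, 5, 7, 8} must be used), so F = 7.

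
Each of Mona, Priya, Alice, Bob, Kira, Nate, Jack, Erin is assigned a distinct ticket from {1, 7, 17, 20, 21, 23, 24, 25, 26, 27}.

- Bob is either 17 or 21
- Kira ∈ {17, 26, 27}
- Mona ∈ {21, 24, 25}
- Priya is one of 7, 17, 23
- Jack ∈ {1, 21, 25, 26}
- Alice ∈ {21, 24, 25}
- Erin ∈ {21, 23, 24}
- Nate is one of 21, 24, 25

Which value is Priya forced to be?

7

The 3 variables Mona, Alice, Nate are confined to {21, 24, 25}, which locks those values in; drop them from Bob, Jack, Erin.
That leaves Bob = 17. Remove 17 from Priya, Kira.
That leaves Erin = 23. Strike 23 from Priya.
So Priya = 7.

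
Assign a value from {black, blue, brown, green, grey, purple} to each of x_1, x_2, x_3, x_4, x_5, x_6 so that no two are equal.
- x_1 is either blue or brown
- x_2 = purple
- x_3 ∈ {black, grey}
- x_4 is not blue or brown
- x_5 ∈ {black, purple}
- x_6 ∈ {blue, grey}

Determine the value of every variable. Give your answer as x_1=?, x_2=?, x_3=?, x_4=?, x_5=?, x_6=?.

x_2's domain is down to {purple}, so x_2 = purple. Strike purple from x_4, x_5.
x_5's domain is down to {black}, so x_5 = black. Eliminate black elsewhere: x_3, x_4.
x_3 has just one choice, so x_3 = grey. Strike grey from x_4, x_6.
x_4's domain is down to {green}, so x_4 = green.
x_6 must be blue (only option left). Remove blue from x_1.
x_1's domain is down to {brown}, so x_1 = brown.

x_1=brown, x_2=purple, x_3=grey, x_4=green, x_5=black, x_6=blue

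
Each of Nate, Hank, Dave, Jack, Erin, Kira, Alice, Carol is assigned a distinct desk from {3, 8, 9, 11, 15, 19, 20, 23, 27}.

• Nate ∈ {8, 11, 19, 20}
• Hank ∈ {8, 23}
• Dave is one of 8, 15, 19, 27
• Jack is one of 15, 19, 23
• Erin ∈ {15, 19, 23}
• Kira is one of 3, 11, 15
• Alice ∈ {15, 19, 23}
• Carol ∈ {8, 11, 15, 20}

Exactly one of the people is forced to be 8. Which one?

The 8 variables draw from only 8 values {3, 8, 11, 15, 19, 20, 23, 27}, so each is used; only Kira can be 3, hence Kira = 3.
Among the 7 still-open variables, 27 fits only Dave (and all 7 values in {8, 11, 15, 19, 20, 23, 27} must be used), so Dave = 27.
Jack, Erin, Alice share exactly the 3 values {15, 19, 23}; by pigeonhole those values go to them, so strike 15, 19, 23 from Nate, Hank, Carol.
So 8 goes to Hank.

Hank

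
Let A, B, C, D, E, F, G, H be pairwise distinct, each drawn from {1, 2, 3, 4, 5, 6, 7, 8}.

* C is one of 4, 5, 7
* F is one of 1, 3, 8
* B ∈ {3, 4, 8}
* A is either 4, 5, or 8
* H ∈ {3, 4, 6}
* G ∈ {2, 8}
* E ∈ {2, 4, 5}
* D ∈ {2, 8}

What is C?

The 8 variables together cover exactly {1, 2, 3, 4, 5, 6, 7, 8} — 8 values for 8 variables — and 1 appears only in F's list, so F = 1.
The 7 still-open variables draw from only 7 values {2, 3, 4, 5, 6, 7, 8}, so each is used; only H can be 6, hence H = 6.
The 6 still-open variables draw from only 6 values {2, 3, 4, 5, 7, 8}, so each is used; only B can be 3, hence B = 3.
Among the 5 still-open variables, 7 fits only C (and all 5 values in {2, 4, 5, 7, 8} must be used), so C = 7.

7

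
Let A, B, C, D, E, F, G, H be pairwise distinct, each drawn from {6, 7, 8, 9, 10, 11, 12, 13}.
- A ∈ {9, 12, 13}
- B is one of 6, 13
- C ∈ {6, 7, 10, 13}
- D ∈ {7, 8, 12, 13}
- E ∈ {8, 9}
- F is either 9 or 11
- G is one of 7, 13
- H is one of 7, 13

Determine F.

The 8 variables together cover exactly {6, 7, 8, 9, 10, 11, 12, 13} — 8 values for 8 variables — and 10 appears only in C's list, so C = 10.
The 7 still-open variables together cover exactly {6, 7, 8, 9, 11, 12, 13} — 7 values for 7 variables — and 6 appears only in B's list, so B = 6.
The 6 still-open variables draw from only 6 values {7, 8, 9, 11, 12, 13}, so each is used; only F can be 11, hence F = 11.

11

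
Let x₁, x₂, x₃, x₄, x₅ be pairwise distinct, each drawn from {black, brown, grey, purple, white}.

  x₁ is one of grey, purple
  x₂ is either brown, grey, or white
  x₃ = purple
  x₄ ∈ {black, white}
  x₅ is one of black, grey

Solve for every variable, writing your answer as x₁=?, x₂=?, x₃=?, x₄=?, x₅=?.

x₁=grey, x₂=brown, x₃=purple, x₄=white, x₅=black

x₃ must be purple (only option left). Eliminate purple elsewhere: x₁.
x₁ has just one choice, so x₁ = grey. Eliminate grey elsewhere: x₂, x₅.
x₅'s domain is down to {black}, so x₅ = black. Remove black from x₄.
That leaves x₄ = white. Remove white from x₂.
x₂ must be brown (only option left).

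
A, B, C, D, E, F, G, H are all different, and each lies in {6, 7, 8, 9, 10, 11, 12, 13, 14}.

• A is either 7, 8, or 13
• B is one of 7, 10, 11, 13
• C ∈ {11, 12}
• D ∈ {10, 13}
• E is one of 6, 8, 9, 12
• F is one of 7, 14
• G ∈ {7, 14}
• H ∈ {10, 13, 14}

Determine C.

12

F and G between them cover only {7, 14} — a naked pair. Remove those values from A, B, H.
D and H share exactly the 2 values {10, 13}; by pigeonhole those values go to them, so strike 10, 13 from A, B.
A's domain is down to {8}, so A = 8. Strike 8 from E.
B's domain is down to {11}, so B = 11. So C can't be 11.
So C = 12.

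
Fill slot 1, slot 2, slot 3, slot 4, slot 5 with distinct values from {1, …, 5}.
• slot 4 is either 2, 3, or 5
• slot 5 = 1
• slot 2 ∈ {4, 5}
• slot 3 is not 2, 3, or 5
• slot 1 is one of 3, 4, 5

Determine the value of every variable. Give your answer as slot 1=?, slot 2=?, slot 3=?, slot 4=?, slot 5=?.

slot 1=3, slot 2=5, slot 3=4, slot 4=2, slot 5=1

slot 5 must be 1 (only option left). So slot 3 can't be 1.
That leaves slot 3 = 4. Strike 4 from slot 1, slot 2.
slot 2 must be 5 (only option left). So slot 1, slot 4 can't be 5.
slot 1 must be 3 (only option left). Eliminate 3 elsewhere: slot 4.
That leaves slot 4 = 2.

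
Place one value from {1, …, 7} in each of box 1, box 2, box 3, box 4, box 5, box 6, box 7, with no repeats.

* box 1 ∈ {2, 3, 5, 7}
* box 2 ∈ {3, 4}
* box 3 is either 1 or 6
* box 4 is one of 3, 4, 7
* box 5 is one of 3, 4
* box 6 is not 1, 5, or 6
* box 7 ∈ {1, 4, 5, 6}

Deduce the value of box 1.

5

box 2 and box 5 share exactly the 2 values {3, 4}; by pigeonhole those values go to them, so strike 3, 4 from box 1, box 4, box 6, box 7.
box 4 has just one choice, so box 4 = 7. So box 1, box 6 can't be 7.
box 6's domain is down to {2}, so box 6 = 2. Eliminate 2 elsewhere: box 1.
So box 1 = 5.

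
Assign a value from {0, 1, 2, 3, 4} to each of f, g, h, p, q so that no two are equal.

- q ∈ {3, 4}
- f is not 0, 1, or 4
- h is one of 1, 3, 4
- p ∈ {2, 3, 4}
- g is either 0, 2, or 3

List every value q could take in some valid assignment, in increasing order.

The 5 variables draw from only 5 values {0, 1, 2, 3, 4}, so each is used; only g can be 0, hence g = 0.
The 4 still-open variables draw from only 4 values {1, 2, 3, 4}, so each is used; only h can be 1, hence h = 1.
No further eliminations apply; q can still be any of 3, 4.

3, 4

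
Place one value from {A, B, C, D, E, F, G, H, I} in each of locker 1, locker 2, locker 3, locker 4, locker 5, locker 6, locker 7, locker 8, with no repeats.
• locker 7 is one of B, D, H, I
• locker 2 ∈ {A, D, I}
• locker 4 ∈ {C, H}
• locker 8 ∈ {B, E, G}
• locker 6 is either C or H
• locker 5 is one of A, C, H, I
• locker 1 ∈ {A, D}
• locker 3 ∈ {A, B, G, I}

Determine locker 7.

The 8 variables together cover exactly {A, B, C, D, E, G, H, I} — 8 values for 8 variables — and E appears only in locker 8's list, so locker 8 = E.
The 7 still-open variables together cover exactly {A, B, C, D, G, H, I} — 7 values for 7 variables — and G appears only in locker 3's list, so locker 3 = G.
Among the 6 still-open variables, B fits only locker 7 (and all 6 values in {A, B, C, D, H, I} must be used), so locker 7 = B.

B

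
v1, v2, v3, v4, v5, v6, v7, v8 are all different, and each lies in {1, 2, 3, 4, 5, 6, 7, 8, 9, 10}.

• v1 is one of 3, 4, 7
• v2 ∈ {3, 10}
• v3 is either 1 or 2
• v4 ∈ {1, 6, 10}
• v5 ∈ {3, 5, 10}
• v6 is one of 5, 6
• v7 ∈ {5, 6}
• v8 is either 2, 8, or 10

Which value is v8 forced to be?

8

v6 and v7 between them cover only {5, 6} — a naked pair. Remove those values from v4, v5.
The 2 variables v2 and v5 are confined to {3, 10}, which locks those values in; drop them from v1, v4, v8.
That leaves v4 = 1. Strike 1 from v3.
That leaves v3 = 2. Remove 2 from v8.
So v8 = 8.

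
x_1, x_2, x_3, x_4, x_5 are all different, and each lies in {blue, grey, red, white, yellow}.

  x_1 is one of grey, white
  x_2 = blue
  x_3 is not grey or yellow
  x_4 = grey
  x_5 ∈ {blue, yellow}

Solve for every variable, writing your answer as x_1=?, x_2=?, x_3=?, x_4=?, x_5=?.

x_2 has just one choice, so x_2 = blue. Strike blue from x_3, x_5.
x_4's domain is down to {grey}, so x_4 = grey. So x_1 can't be grey.
x_5 must be yellow (only option left).
x_1's domain is down to {white}, so x_1 = white. Strike white from x_3.
That leaves x_3 = red.

x_1=white, x_2=blue, x_3=red, x_4=grey, x_5=yellow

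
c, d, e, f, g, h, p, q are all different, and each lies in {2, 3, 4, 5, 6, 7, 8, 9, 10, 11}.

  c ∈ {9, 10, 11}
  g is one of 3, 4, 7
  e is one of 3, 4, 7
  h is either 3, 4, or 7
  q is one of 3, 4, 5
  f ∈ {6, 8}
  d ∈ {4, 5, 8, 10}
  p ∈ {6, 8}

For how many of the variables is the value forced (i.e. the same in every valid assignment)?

f and p between them cover only {6, 8} — a naked pair. Remove those values from d.
e, g, h between them cover only {3, 4, 7} — a naked triple. Remove those values from d, q.
q must be 5 (only option left). Strike 5 from d.
d must be 10 (only option left). Eliminate 10 elsewhere: c.
Determined: d=10, q=5. The other variables each still have more than one consistent value. That makes 2.

2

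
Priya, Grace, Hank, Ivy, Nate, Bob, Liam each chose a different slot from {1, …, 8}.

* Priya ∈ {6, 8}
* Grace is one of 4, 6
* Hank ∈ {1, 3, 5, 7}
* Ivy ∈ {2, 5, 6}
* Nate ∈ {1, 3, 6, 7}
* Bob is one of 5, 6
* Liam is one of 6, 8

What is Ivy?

2

Priya and Liam share exactly the 2 values {6, 8}; by pigeonhole those values go to them, so strike 6, 8 from Grace, Ivy, Nate, Bob.
That leaves Grace = 4.
That leaves Bob = 5. Eliminate 5 elsewhere: Hank, Ivy.
So Ivy = 2.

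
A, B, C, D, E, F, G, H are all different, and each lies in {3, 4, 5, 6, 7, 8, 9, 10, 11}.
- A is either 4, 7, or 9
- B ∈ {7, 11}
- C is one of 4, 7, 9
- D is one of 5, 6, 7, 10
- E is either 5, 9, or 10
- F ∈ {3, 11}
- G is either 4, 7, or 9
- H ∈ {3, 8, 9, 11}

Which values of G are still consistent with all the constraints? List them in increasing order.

A, C, G between them cover only {4, 7, 9} — a naked triple. Remove those values from B, D, E, H.
B's domain is down to {11}, so B = 11. Eliminate 11 elsewhere: F, H.
F's domain is down to {3}, so F = 3. Remove 3 from H.
That leaves H = 8.
No further eliminations apply; G can still be any of 4, 7, 9.

4, 7, 9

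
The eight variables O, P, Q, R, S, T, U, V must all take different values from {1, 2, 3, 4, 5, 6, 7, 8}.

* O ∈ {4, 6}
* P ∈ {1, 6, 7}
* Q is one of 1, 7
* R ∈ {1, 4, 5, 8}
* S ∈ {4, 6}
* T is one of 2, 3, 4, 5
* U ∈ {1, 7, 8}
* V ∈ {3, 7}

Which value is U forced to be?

The 8 variables together cover exactly {1, 2, 3, 4, 5, 6, 7, 8} — 8 values for 8 variables — and 2 appears only in T's list, so T = 2.
Among the 7 still-open variables, 3 fits only V (and all 7 values in {1, 3, 4, 5, 6, 7, 8} must be used), so V = 3.
Among the 6 still-open variables, 5 fits only R (and all 6 values in {1, 4, 5, 6, 7, 8} must be used), so R = 5.
The 5 still-open variables draw from only 5 values {1, 4, 6, 7, 8}, so each is used; only U can be 8, hence U = 8.

8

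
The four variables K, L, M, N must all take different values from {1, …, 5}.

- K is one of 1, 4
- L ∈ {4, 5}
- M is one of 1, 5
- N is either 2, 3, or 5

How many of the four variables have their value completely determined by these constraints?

K, L, M share exactly the 3 values {1, 4, 5}; by pigeonhole those values go to them, so strike 1, 4, 5 from N.
Determined: none. The other variables each still have more than one consistent value. That makes 0.

0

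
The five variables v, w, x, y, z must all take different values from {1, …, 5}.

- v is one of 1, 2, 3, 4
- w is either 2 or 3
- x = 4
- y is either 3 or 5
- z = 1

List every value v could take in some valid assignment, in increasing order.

2, 3

x has just one choice, so x = 4. Strike 4 from v.
z has just one choice, so z = 1. So v can't be 1.
The 3 still-open variables together cover exactly {2, 3, 5} — 3 values for 3 variables — and 5 appears only in y's list, so y = 5.
No further eliminations apply; v can still be any of 2, 3.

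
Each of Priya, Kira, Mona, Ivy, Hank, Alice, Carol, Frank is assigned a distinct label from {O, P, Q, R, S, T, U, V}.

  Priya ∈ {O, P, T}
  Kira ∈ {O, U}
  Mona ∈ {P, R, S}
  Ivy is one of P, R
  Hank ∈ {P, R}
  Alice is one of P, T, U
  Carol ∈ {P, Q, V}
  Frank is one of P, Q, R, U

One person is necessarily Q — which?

The 8 variables draw from only 8 values {O, P, Q, R, S, T, U, V}, so each is used; only Mona can be S, hence Mona = S.
Among the 7 still-open variables, V fits only Carol (and all 7 values in {O, P, Q, R, T, U, V} must be used), so Carol = V.
The 6 still-open variables together cover exactly {O, P, Q, R, T, U} — 6 values for 6 variables — and Q appears only in Frank's list, so Frank = Q.

Frank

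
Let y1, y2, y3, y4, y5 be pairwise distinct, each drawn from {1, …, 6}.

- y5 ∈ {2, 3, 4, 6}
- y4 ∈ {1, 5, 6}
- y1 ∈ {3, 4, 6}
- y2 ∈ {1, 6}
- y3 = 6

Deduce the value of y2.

1

y3 must be 6 (only option left). So y1, y2, y4, y5 can't be 6.
So y2 = 1.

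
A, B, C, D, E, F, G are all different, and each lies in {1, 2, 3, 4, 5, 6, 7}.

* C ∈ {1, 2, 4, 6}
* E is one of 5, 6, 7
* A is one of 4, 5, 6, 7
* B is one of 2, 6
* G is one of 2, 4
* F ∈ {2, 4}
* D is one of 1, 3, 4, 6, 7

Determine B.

The 7 variables draw from only 7 values {1, 2, 3, 4, 5, 6, 7}, so each is used; only D can be 3, hence D = 3.
The 6 still-open variables together cover exactly {1, 2, 4, 5, 6, 7} — 6 values for 6 variables — and 1 appears only in C's list, so C = 1.
The 2 variables F and G are confined to {2, 4}, which locks those values in; drop them from A, B.
So B = 6.

6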